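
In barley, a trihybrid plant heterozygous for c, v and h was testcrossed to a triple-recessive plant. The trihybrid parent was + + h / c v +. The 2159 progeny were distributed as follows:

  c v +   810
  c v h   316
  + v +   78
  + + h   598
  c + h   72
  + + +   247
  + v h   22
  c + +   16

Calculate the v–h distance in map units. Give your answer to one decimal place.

The two rarest classes, + v h and c + +, are the double crossovers. Comparing them with the parentals, only the v allele has switched, so v is the middle locus and the order is c – v – h.
Crossovers in the v–h interval produce the single-crossover classes + + + and c v h (247 + 316 = 563) plus the double crossovers (38).
RF(v–h) = (563 + 38) / 2159 = 601/2159 = 0.2784 → 27.8 map units.

27.8 map units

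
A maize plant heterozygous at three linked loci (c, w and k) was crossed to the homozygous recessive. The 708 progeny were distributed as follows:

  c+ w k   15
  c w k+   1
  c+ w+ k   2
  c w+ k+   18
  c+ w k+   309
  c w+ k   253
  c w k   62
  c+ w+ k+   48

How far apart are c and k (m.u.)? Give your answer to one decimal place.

5.1 m.u.

The two most frequent reciprocal classes, c w+ k and c+ w k+, are the parental types, so the F1 was c w+ k / c+ w k+.
The two rarest classes, c+ w+ k and c w k+, are the double crossovers. Comparing them with the parentals, only the c allele has switched, so c is the middle locus and the order is w – c – k.
Crossovers in the c–k interval produce the single-crossover classes c w+ k+ and c+ w k (18 + 15 = 33) plus the double crossovers (3).
RF(c–k) = (33 + 3) / 708 = 36/708 = 0.0508 → 5.1 m.u.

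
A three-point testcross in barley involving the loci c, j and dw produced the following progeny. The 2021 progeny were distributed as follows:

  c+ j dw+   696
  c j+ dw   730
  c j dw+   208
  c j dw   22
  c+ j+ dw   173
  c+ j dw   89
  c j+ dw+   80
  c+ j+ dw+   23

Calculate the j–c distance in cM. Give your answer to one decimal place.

21.1 cM

The two most frequent reciprocal classes, c j+ dw and c+ j dw+, are the parental types, so the F1 was c j+ dw / c+ j dw+.
The two rarest classes, c j dw and c+ j+ dw+, are the double crossovers. Comparing them with the parentals, only the j allele has switched, so j is the middle locus and the order is c – j – dw.
Crossovers in the c–j interval produce the single-crossover classes c+ j+ dw and c j dw+ (173 + 208 = 381) plus the double crossovers (45).
RF(c–j) = (381 + 45) / 2021 = 426/2021 = 0.2108 → 21.1 cM.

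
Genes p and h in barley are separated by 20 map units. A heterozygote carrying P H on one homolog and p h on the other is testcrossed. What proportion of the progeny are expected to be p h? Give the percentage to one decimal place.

A map distance of 20 map units corresponds to a recombination frequency of 0.200.
The F1 is P H / p h, so p h is a parental gamete class with expected frequency (1 − r)/2 = 0.800/2 = 0.4000.
That is 0.4000 = 40.0% of the progeny.

40.0%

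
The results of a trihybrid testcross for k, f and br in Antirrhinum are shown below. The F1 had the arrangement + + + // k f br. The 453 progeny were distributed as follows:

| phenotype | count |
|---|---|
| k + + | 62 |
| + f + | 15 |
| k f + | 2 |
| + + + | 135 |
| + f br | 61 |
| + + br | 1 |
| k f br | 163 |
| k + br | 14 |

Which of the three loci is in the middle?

br

The two rarest classes, + + br and k f +, are the double crossovers. Comparing them with the parentals, only the br allele has switched, so br is the middle locus and the order is f – br – k.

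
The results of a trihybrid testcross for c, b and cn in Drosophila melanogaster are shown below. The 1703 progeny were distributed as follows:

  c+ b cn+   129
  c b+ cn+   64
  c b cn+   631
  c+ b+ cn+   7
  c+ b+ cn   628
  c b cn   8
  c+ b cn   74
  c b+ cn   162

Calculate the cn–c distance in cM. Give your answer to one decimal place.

The two most frequent reciprocal classes, c+ b+ cn and c b cn+, are the parental types, so the F1 was c+ b+ cn / c b cn+.
The two rarest classes, c+ b+ cn+ and c b cn, are the double crossovers. Comparing them with the parentals, only the cn allele has switched, so cn is the middle locus and the order is b – cn – c.
Crossovers in the cn–c interval produce the single-crossover classes c b+ cn and c+ b cn+ (162 + 129 = 291) plus the double crossovers (15).
RF(cn–c) = (291 + 15) / 1703 = 306/1703 = 0.1797 → 18.0 cM.

18.0 cM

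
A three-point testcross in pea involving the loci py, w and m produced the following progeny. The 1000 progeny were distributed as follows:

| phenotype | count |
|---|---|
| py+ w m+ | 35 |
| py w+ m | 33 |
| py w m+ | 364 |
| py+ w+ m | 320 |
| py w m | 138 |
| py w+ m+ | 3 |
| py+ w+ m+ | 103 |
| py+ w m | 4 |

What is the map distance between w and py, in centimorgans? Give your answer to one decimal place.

The two most frequent reciprocal classes, py+ w+ m and py w m+, are the parental types, so the F1 was py+ w+ m / py w m+.
The two rarest classes, py+ w m and py w+ m+, are the double crossovers. Comparing them with the parentals, only the w allele has switched, so w is the middle locus and the order is m – w – py.
Crossovers in the w–py interval produce the single-crossover classes py w+ m and py+ w m+ (33 + 35 = 68) plus the double crossovers (7).
RF(w–py) = (68 + 7) / 1000 = 75/1000 = 0.0750 → 7.5 centimorgans.

7.5 centimorgans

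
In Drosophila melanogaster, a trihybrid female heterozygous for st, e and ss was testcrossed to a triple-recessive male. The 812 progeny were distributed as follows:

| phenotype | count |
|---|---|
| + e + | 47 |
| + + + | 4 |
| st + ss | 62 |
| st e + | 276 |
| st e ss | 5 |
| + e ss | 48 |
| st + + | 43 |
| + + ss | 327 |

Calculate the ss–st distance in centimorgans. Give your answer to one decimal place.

14.5 centimorgans

The two most frequent reciprocal classes, + + ss and st e +, are the parental types, so the F1 was + + ss / st e +.
The two rarest classes, + + + and st e ss, are the double crossovers. Comparing them with the parentals, only the ss allele has switched, so ss is the middle locus and the order is e – ss – st.
Crossovers in the ss–st interval produce the single-crossover classes st + ss and + e + (62 + 47 = 109) plus the double crossovers (9).
RF(ss–st) = (109 + 9) / 812 = 118/812 = 0.1453 → 14.5 centimorgans.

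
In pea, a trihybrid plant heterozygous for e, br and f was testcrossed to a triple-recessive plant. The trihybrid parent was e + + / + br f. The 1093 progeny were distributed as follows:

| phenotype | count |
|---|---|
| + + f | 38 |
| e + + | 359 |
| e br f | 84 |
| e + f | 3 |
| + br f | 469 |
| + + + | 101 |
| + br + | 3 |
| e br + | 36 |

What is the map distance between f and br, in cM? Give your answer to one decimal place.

7.3 cM

The two rarest classes, e + f and + br +, are the double crossovers. Comparing them with the parentals, only the f allele has switched, so f is the middle locus and the order is e – f – br.
Crossovers in the f–br interval produce the single-crossover classes e br + and + + f (36 + 38 = 74) plus the double crossovers (6).
RF(f–br) = (74 + 6) / 1093 = 80/1093 = 0.0732 → 7.3 cM.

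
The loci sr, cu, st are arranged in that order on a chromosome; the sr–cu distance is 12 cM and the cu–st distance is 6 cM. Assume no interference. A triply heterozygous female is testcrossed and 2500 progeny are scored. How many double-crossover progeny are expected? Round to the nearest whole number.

18

Map distances give recombination frequencies of 0.120 and 0.060 for the two intervals.
With no interference, expected double-crossover frequency = 0.120 × 0.060 = 0.00720.
Expected number = 0.00720 × 2500 = 18.00 ≈ 18.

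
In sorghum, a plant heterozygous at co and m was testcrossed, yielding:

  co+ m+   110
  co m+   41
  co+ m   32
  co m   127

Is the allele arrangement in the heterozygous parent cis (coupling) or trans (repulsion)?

cis

The two most frequent classes are co+ m+ (110) and co m (127); these are the parental (non-recombinant) types.
So the F1 carried co+ m+ on one chromosome and co m on the other — the recessive alleles are on the same chromosome (cis / coupling).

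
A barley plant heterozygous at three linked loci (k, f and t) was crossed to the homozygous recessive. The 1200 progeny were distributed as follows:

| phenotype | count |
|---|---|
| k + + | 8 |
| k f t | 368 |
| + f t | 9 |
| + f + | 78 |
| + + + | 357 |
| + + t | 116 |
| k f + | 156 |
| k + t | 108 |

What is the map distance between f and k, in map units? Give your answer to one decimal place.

The two most frequent reciprocal classes, + + + and k f t, are the parental types, so the F1 was + + + / k f t.
The two rarest classes, k + + and + f t, are the double crossovers. Comparing them with the parentals, only the k allele has switched, so k is the middle locus and the order is t – k – f.
Crossovers in the k–f interval produce the single-crossover classes + f + and k + t (78 + 108 = 186) plus the double crossovers (17).
RF(k–f) = (186 + 17) / 1200 = 203/1200 = 0.1692 → 16.9 map units.

16.9 map units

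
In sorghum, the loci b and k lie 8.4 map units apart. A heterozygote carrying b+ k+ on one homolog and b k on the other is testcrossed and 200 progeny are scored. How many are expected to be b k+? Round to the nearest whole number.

A map distance of 8.4 map units corresponds to a recombination frequency of 0.084.
The F1 is b+ k+ / b k, so b k+ is a recombinant gamete class with expected frequency r/2 = 0.084/2 = 0.0420.
Expected number = 0.0420 × 200 = 8.40 ≈ 8.

8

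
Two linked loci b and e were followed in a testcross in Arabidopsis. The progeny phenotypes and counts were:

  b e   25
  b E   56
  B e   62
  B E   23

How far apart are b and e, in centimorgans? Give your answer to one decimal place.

28.9 centimorgans

The two most frequent classes, B e (62) and b E (56), are the parental types, so the F1 was B e / b E.
The recombinant classes are B E and b e: 23 + 25 = 48.
Recombination frequency = 48/166 = 0.2892 ≈ 28.9%, i.e. 28.9 centimorgans.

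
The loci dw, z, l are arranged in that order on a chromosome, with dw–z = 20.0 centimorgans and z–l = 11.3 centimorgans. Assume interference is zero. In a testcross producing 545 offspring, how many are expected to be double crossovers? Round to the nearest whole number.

12

Map distances give recombination frequencies of 0.200 and 0.113 for the two intervals.
With no interference, expected double-crossover frequency = 0.200 × 0.113 = 0.02260.
Expected number = 0.02260 × 545 = 12.32 ≈ 12.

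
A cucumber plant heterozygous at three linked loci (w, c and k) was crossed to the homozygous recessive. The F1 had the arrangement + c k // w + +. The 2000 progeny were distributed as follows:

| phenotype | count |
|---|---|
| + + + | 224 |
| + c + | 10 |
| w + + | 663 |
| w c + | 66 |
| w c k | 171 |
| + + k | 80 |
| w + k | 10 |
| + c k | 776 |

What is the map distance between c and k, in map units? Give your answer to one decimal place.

8.3 map units

The two rarest classes, + c + and w + k, are the double crossovers. Comparing them with the parentals, only the k allele has switched, so k is the middle locus and the order is w – k – c.
Crossovers in the k–c interval produce the single-crossover classes + + k and w c + (80 + 66 = 146) plus the double crossovers (20).
RF(k–c) = (146 + 20) / 2000 = 166/2000 = 0.0830 → 8.3 map units.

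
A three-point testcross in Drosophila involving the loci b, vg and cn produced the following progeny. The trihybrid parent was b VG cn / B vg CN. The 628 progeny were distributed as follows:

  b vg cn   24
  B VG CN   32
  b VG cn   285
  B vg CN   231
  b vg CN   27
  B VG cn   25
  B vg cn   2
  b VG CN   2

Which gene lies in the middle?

The two rarest classes, b VG CN and B vg cn, are the double crossovers. Comparing them with the parentals, only the cn allele has switched, so cn is the middle locus and the order is b – cn – vg.

cn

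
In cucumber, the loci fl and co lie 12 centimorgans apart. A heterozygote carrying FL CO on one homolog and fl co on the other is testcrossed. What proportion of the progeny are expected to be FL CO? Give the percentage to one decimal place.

A map distance of 12 centimorgans corresponds to a recombination frequency of 0.120.
The F1 is FL CO / fl co, so FL CO is a parental gamete class with expected frequency (1 − r)/2 = 0.880/2 = 0.4400.
That is 0.4400 = 44.0% of the progeny.

44.0%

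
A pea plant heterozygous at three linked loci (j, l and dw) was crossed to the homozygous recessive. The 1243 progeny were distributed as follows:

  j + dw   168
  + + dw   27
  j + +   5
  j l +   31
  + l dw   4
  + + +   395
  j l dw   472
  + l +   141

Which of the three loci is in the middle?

The two most frequent reciprocal classes, j l dw and + + +, are the parental types, so the F1 was j l dw / + + +.
The two rarest classes, + l dw and j + +, are the double crossovers. Comparing them with the parentals, only the j allele has switched, so j is the middle locus and the order is l – j – dw.

j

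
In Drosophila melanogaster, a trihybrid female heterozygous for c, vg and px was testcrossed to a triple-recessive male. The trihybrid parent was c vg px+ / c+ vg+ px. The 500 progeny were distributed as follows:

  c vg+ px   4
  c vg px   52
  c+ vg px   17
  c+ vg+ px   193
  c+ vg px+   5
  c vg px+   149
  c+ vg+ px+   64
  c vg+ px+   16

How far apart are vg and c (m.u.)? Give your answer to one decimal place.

8.4 m.u.

The two rarest classes, c+ vg px+ and c vg+ px, are the double crossovers. Comparing them with the parentals, only the c allele has switched, so c is the middle locus and the order is vg – c – px.
Crossovers in the vg–c interval produce the single-crossover classes c vg+ px+ and c+ vg px (16 + 17 = 33) plus the double crossovers (9).
RF(vg–c) = (33 + 9) / 500 = 42/500 = 0.0840 → 8.4 m.u.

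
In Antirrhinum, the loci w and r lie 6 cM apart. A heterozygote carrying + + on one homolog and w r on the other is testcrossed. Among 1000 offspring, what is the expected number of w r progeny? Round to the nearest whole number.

A map distance of 6 cM corresponds to a recombination frequency of 0.060.
The F1 is + + / w r, so w r is a parental gamete class with expected frequency (1 − r)/2 = 0.940/2 = 0.4700.
Expected number = 0.4700 × 1000 = 470.00 ≈ 470.

470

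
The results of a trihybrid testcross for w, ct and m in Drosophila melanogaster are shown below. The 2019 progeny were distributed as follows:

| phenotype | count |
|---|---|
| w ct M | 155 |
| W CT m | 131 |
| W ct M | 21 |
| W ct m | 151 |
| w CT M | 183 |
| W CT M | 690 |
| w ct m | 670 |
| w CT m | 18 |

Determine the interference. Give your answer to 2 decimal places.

0.35

The two most frequent reciprocal classes, W CT M and w ct m, are the parental types, so the F1 was W CT M / w ct m.
The two rarest classes, W ct M and w CT m, are the double crossovers. Comparing them with the parentals, only the ct allele has switched, so ct is the middle locus and the order is w – ct – m.
w–ct: (334 + 39)/2019 = 0.1847; ct–m: (286 + 39)/2019 = 0.1610.
Expected DCO frequency = 0.1847 × 0.1610 ≈ 0.02974; observed = 39/2019 ≈ 0.01932.
Coefficient of coincidence = 0.01932/0.02974 ≈ 0.65; interference = 1 − 0.65 = 0.35.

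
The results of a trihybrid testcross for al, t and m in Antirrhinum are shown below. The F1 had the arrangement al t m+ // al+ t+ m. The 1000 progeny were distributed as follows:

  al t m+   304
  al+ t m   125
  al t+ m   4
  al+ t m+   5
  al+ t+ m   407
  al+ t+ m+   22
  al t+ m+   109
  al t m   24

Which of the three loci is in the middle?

al

The two rarest classes, al+ t m+ and al t+ m, are the double crossovers. Comparing them with the parentals, only the al allele has switched, so al is the middle locus and the order is t – al – m.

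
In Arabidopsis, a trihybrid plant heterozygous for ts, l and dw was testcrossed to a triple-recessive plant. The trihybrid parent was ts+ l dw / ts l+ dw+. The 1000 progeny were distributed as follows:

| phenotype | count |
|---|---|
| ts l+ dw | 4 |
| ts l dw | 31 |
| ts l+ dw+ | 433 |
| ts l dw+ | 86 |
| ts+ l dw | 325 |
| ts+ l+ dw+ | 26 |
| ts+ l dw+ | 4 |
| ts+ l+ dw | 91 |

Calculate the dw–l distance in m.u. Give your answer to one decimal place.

The two rarest classes, ts+ l dw+ and ts l+ dw, are the double crossovers. Comparing them with the parentals, only the dw allele has switched, so dw is the middle locus and the order is l – dw – ts.
Crossovers in the l–dw interval produce the single-crossover classes ts+ l+ dw and ts l dw+ (91 + 86 = 177) plus the double crossovers (8).
RF(l–dw) = (177 + 8) / 1000 = 185/1000 = 0.1850 → 18.5 m.u.

18.5 m.u.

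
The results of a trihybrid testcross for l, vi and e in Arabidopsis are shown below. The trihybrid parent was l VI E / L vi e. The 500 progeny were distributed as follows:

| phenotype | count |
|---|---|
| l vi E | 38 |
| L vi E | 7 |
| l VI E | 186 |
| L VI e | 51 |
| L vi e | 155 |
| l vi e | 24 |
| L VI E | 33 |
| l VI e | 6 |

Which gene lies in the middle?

The two rarest classes, l VI e and L vi E, are the double crossovers. Comparing them with the parentals, only the e allele has switched, so e is the middle locus and the order is l – e – vi.

e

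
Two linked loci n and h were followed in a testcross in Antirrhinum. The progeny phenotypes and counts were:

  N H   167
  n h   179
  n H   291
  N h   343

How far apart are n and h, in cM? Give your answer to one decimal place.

35.3 cM

The two most frequent classes, N h (343) and n H (291), are the parental types, so the F1 was N h / n H.
The recombinant classes are N H and n h: 167 + 179 = 346.
Recombination frequency = 346/980 = 0.3531 ≈ 35.3%, i.e. 35.3 cM.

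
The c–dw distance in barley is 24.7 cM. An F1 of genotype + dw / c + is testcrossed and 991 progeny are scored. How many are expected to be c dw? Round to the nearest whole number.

A map distance of 24.7 cM corresponds to a recombination frequency of 0.247.
The F1 is + dw / c +, so c dw is a recombinant gamete class with expected frequency r/2 = 0.247/2 = 0.1235.
Expected number = 0.1235 × 991 = 122.39 ≈ 122.

122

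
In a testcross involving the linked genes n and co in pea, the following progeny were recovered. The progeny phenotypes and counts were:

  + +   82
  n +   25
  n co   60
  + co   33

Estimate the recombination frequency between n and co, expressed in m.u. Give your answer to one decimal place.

The two most frequent classes, + + (82) and n co (60), are the parental types, so the F1 was + + / n co.
The recombinant classes are + co and n +: 33 + 25 = 58.
Recombination frequency = 58/200 = 0.2900 ≈ 29.0%, i.e. 29.0 m.u.

29.0 m.u.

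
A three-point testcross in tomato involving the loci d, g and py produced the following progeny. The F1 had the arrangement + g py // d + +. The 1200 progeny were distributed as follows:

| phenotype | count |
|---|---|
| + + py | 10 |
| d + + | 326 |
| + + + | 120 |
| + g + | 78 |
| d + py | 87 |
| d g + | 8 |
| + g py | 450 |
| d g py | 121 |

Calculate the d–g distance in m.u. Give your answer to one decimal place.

21.6 m.u.

The two rarest classes, + + py and d g +, are the double crossovers. Comparing them with the parentals, only the g allele has switched, so g is the middle locus and the order is d – g – py.
Crossovers in the d–g interval produce the single-crossover classes d g py and + + + (121 + 120 = 241) plus the double crossovers (18).
RF(d–g) = (241 + 18) / 1200 = 259/1200 = 0.2158 → 21.6 m.u.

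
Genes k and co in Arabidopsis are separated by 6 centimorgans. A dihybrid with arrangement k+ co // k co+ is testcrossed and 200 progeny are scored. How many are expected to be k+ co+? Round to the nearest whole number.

A map distance of 6 centimorgans corresponds to a recombination frequency of 0.060.
The F1 is k+ co / k co+, so k+ co+ is a recombinant gamete class with expected frequency r/2 = 0.060/2 = 0.0300.
Expected number = 0.0300 × 200 = 6.00 ≈ 6.

6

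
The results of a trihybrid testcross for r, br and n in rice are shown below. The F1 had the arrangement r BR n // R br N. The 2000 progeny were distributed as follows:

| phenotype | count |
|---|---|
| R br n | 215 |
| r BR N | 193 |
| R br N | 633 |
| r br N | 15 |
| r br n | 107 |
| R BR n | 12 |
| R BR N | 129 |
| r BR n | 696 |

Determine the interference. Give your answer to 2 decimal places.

0.53

The two rarest classes, R BR n and r br N, are the double crossovers. Comparing them with the parentals, only the r allele has switched, so r is the middle locus and the order is br – r – n.
br–r: (236 + 27)/2000 = 0.1315; r–n: (408 + 27)/2000 = 0.2175.
Expected DCO frequency = 0.1315 × 0.2175 ≈ 0.02860; observed = 27/2000 ≈ 0.01350.
Coefficient of coincidence = 0.01350/0.02860 ≈ 0.47; interference = 1 − 0.47 = 0.53.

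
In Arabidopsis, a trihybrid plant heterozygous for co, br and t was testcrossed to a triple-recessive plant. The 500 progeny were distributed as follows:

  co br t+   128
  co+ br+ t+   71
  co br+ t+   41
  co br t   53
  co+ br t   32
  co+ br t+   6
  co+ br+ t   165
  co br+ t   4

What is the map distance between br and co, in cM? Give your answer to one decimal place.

The two most frequent reciprocal classes, co+ br+ t and co br t+, are the parental types, so the F1 was co+ br+ t / co br t+.
The two rarest classes, co br+ t and co+ br t+, are the double crossovers. Comparing them with the parentals, only the co allele has switched, so co is the middle locus and the order is t – co – br.
Crossovers in the co–br interval produce the single-crossover classes co+ br t and co br+ t+ (32 + 41 = 73) plus the double crossovers (10).
RF(co–br) = (73 + 10) / 500 = 83/500 = 0.1660 → 16.6 cM.

16.6 cM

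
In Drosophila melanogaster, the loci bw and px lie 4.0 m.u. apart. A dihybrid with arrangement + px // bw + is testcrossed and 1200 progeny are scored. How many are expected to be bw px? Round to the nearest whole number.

24

A map distance of 4.0 m.u. corresponds to a recombination frequency of 0.040.
The F1 is + px / bw +, so bw px is a recombinant gamete class with expected frequency r/2 = 0.040/2 = 0.0200.
Expected number = 0.0200 × 1200 = 24.00 ≈ 24.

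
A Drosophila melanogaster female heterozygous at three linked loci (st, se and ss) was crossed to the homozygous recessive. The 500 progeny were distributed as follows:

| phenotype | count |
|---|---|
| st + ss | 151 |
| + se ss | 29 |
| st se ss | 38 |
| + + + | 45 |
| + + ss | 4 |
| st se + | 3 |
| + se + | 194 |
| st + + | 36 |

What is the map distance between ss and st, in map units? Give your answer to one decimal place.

The two most frequent reciprocal classes, + se + and st + ss, are the parental types, so the F1 was + se + / st + ss.
The two rarest classes, st se + and + + ss, are the double crossovers. Comparing them with the parentals, only the st allele has switched, so st is the middle locus and the order is ss – st – se.
Crossovers in the ss–st interval produce the single-crossover classes + se ss and st + + (29 + 36 = 65) plus the double crossovers (7).
RF(ss–st) = (65 + 7) / 500 = 72/500 = 0.1440 → 14.4 map units.

14.4 map units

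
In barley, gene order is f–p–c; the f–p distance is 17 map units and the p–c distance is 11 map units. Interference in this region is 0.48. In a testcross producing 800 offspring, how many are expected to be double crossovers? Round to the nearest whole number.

8

Map distances give recombination frequencies of 0.170 and 0.110 for the two intervals.
With interference 0.48 (so coincidence = 0.52), expected double-crossover frequency = 0.170 × 0.110 × 0.52 = 0.00972.
Expected number = 0.00972 × 800 = 7.78 ≈ 8.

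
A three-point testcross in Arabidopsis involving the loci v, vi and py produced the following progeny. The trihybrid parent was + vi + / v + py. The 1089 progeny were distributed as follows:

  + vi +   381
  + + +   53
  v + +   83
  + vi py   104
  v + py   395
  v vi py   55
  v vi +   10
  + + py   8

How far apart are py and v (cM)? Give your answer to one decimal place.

18.8 cM

The two rarest classes, v vi + and + + py, are the double crossovers. Comparing them with the parentals, only the v allele has switched, so v is the middle locus and the order is py – v – vi.
Crossovers in the py–v interval produce the single-crossover classes + vi py and v + + (104 + 83 = 187) plus the double crossovers (18).
RF(py–v) = (187 + 18) / 1089 = 205/1089 = 0.1882 → 18.8 cM.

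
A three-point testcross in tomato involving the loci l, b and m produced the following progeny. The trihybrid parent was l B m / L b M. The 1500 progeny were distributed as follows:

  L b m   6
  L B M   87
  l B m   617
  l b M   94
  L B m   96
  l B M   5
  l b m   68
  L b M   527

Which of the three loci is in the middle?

The two rarest classes, l B M and L b m, are the double crossovers. Comparing them with the parentals, only the m allele has switched, so m is the middle locus and the order is b – m – l.

m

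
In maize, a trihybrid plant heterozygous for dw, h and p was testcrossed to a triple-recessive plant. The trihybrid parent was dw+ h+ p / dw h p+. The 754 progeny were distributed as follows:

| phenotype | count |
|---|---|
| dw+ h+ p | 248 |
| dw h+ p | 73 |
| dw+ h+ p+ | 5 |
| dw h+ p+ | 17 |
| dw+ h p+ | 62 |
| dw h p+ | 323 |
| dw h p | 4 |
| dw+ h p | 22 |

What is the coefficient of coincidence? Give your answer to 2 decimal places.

0.98

The two rarest classes, dw+ h+ p+ and dw h p, are the double crossovers. Comparing them with the parentals, only the p allele has switched, so p is the middle locus and the order is dw – p – h.
dw–p: (135 + 9)/754 = 0.1910; p–h: (39 + 9)/754 = 0.0637.
Expected DCO frequency = 0.1910 × 0.0637 ≈ 0.01217; observed = 9/754 ≈ 0.01194.
Coefficient of coincidence = 0.01194/0.01217 ≈ 0.98.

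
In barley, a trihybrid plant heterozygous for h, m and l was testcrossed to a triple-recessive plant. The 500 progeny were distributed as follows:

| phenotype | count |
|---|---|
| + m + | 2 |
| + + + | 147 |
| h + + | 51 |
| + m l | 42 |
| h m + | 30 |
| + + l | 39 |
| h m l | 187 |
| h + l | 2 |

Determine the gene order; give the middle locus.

m

The two most frequent reciprocal classes, h m l and + + +, are the parental types, so the F1 was h m l / + + +.
The two rarest classes, h + l and + m +, are the double crossovers. Comparing them with the parentals, only the m allele has switched, so m is the middle locus and the order is h – m – l.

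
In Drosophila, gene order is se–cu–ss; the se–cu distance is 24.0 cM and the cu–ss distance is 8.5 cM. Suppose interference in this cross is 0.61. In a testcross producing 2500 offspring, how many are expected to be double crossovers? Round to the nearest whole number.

Map distances give recombination frequencies of 0.240 and 0.085 for the two intervals.
With interference 0.61 (so coincidence = 0.39), expected double-crossover frequency = 0.240 × 0.085 × 0.39 = 0.00796.
Expected number = 0.00796 × 2500 = 19.89 ≈ 20.

20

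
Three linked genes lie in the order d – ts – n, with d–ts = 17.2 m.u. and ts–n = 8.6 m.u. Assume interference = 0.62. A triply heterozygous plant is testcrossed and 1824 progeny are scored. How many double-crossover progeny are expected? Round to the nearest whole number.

Map distances give recombination frequencies of 0.172 and 0.086 for the two intervals.
With interference 0.62 (so coincidence = 0.38), expected double-crossover frequency = 0.172 × 0.086 × 0.38 = 0.00562.
Expected number = 0.00562 × 1824 = 10.25 ≈ 10.

10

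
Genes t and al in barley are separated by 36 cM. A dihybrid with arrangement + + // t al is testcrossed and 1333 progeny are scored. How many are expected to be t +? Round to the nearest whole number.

A map distance of 36 cM corresponds to a recombination frequency of 0.360.
The F1 is + + / t al, so t + is a recombinant gamete class with expected frequency r/2 = 0.360/2 = 0.1800.
Expected number = 0.1800 × 1333 = 239.94 ≈ 240.

240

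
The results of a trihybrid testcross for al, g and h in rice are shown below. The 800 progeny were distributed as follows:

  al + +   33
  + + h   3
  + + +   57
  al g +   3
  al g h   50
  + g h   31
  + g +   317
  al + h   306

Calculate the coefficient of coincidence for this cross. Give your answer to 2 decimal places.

0.61

The two most frequent reciprocal classes, + g + and al + h, are the parental types, so the F1 was + g + / al + h.
The two rarest classes, al g + and + + h, are the double crossovers. Comparing them with the parentals, only the al allele has switched, so al is the middle locus and the order is h – al – g.
h–al: (64 + 6)/800 = 0.0875; al–g: (107 + 6)/800 = 0.1412.
Expected DCO frequency = 0.0875 × 0.1412 ≈ 0.01235; observed = 6/800 ≈ 0.00750.
Coefficient of coincidence = 0.00750/0.01235 ≈ 0.61.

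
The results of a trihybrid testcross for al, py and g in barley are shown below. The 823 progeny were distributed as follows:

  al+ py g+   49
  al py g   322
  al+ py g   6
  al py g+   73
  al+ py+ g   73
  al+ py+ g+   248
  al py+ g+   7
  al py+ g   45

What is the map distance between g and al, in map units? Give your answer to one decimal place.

19.3 map units

The two most frequent reciprocal classes, al+ py+ g+ and al py g, are the parental types, so the F1 was al+ py+ g+ / al py g.
The two rarest classes, al py+ g+ and al+ py g, are the double crossovers. Comparing them with the parentals, only the al allele has switched, so al is the middle locus and the order is g – al – py.
Crossovers in the g–al interval produce the single-crossover classes al+ py+ g and al py g+ (73 + 73 = 146) plus the double crossovers (13).
RF(g–al) = (146 + 13) / 823 = 159/823 = 0.1932 → 19.3 map units.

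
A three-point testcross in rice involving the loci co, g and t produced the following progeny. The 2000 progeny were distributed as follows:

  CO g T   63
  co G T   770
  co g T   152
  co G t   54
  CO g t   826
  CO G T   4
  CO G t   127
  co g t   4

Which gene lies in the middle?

co

The two most frequent reciprocal classes, co G T and CO g t, are the parental types, so the F1 was co G T / CO g t.
The two rarest classes, CO G T and co g t, are the double crossovers. Comparing them with the parentals, only the co allele has switched, so co is the middle locus and the order is t – co – g.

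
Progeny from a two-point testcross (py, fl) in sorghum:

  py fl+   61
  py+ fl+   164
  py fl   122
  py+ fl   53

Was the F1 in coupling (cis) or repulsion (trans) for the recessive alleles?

cis

The two most frequent classes are py+ fl+ (164) and py fl (122); these are the parental (non-recombinant) types.
So the F1 carried py+ fl+ on one chromosome and py fl on the other — the recessive alleles are on the same chromosome (cis / coupling).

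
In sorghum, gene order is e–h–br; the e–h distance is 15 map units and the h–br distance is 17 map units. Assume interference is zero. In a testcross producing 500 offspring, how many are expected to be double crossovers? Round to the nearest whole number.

Map distances give recombination frequencies of 0.150 and 0.170 for the two intervals.
With no interference, expected double-crossover frequency = 0.150 × 0.170 = 0.02550.
Expected number = 0.02550 × 500 = 12.75 ≈ 13.

13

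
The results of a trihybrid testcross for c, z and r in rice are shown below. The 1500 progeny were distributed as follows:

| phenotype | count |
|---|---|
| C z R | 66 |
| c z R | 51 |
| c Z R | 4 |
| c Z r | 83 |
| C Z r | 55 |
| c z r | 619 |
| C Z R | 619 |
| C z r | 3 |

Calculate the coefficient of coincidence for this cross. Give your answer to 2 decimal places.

The two most frequent reciprocal classes, c z r and C Z R, are the parental types, so the F1 was c z r / C Z R.
The two rarest classes, C z r and c Z R, are the double crossovers. Comparing them with the parentals, only the c allele has switched, so c is the middle locus and the order is z – c – r.
z–c: (149 + 7)/1500 = 0.1040; c–r: (106 + 7)/1500 = 0.0753.
Expected DCO frequency = 0.1040 × 0.0753 ≈ 0.00783; observed = 7/1500 ≈ 0.00467.
Coefficient of coincidence = 0.00467/0.00783 ≈ 0.60.

0.60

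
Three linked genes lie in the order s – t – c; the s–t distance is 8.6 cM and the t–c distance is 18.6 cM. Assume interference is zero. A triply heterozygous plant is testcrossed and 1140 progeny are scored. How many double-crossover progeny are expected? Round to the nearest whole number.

18

Map distances give recombination frequencies of 0.086 and 0.186 for the two intervals.
With no interference, expected double-crossover frequency = 0.086 × 0.186 = 0.01600.
Expected number = 0.01600 × 1140 = 18.24 ≈ 18.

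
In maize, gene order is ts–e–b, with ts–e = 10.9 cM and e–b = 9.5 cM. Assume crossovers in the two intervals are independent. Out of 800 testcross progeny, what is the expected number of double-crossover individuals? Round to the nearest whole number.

8

Map distances give recombination frequencies of 0.109 and 0.095 for the two intervals.
With no interference, expected double-crossover frequency = 0.109 × 0.095 = 0.01035.
Expected number = 0.01035 × 800 = 8.28 ≈ 8.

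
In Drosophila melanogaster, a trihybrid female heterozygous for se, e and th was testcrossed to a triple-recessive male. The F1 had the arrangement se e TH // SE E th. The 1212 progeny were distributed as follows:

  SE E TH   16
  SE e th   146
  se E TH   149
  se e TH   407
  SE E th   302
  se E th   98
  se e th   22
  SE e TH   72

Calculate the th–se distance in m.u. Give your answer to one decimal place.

17.2 m.u.

The two rarest classes, se e th and SE E TH, are the double crossovers. Comparing them with the parentals, only the th allele has switched, so th is the middle locus and the order is e – th – se.
Crossovers in the th–se interval produce the single-crossover classes SE e TH and se E th (72 + 98 = 170) plus the double crossovers (38).
RF(th–se) = (170 + 38) / 1212 = 208/1212 = 0.1716 → 17.2 m.u.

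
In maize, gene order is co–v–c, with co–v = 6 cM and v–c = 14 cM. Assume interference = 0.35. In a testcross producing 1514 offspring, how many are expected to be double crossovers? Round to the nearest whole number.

8

Map distances give recombination frequencies of 0.060 and 0.140 for the two intervals.
With interference 0.35 (so coincidence = 0.65), expected double-crossover frequency = 0.060 × 0.140 × 0.65 = 0.00546.
Expected number = 0.00546 × 1514 = 8.27 ≈ 8.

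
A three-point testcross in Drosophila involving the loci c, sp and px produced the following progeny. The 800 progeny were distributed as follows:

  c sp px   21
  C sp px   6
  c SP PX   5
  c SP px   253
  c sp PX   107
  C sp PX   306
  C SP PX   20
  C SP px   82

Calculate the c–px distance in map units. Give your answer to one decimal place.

The two most frequent reciprocal classes, C sp PX and c SP px, are the parental types, so the F1 was C sp PX / c SP px.
The two rarest classes, C sp px and c SP PX, are the double crossovers. Comparing them with the parentals, only the px allele has switched, so px is the middle locus and the order is sp – px – c.
Crossovers in the px–c interval produce the single-crossover classes c sp PX and C SP px (107 + 82 = 189) plus the double crossovers (11).
RF(px–c) = (189 + 11) / 800 = 200/800 = 0.2500 → 25.0 map units.

25.0 map units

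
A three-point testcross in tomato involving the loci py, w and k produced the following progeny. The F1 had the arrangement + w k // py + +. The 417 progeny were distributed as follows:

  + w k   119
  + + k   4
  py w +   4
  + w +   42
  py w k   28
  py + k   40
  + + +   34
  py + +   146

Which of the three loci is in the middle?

The two rarest classes, + + k and py w +, are the double crossovers. Comparing them with the parentals, only the w allele has switched, so w is the middle locus and the order is py – w – k.

w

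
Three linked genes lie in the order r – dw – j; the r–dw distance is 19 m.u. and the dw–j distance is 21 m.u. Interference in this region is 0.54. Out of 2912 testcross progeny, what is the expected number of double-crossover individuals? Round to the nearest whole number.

Map distances give recombination frequencies of 0.190 and 0.210 for the two intervals.
With interference 0.54 (so coincidence = 0.46), expected double-crossover frequency = 0.190 × 0.210 × 0.46 = 0.01835.
Expected number = 0.01835 × 2912 = 53.45 ≈ 53.

53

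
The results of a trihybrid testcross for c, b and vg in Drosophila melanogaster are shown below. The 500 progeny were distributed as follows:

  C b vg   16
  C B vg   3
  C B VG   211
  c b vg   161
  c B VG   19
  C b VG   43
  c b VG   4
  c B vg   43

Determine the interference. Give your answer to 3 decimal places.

The two most frequent reciprocal classes, c b vg and C B VG, are the parental types, so the F1 was c b vg / C B VG.
The two rarest classes, c b VG and C B vg, are the double crossovers. Comparing them with the parentals, only the vg allele has switched, so vg is the middle locus and the order is b – vg – c.
b–vg: (86 + 7)/500 = 0.1860; vg–c: (35 + 7)/500 = 0.0840.
Expected DCO frequency = 0.1860 × 0.0840 ≈ 0.01562; observed = 7/500 ≈ 0.01400.
Coefficient of coincidence = 0.01400/0.01562 ≈ 0.896; interference = 1 − 0.896 = 0.104.

0.104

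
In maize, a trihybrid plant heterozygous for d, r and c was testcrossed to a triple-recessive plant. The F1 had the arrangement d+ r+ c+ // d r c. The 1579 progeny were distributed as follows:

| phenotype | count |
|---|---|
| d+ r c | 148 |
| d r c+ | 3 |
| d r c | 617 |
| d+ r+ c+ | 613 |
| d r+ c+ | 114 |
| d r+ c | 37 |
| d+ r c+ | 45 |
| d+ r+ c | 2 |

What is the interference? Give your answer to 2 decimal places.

The two rarest classes, d+ r+ c and d r c+, are the double crossovers. Comparing them with the parentals, only the c allele has switched, so c is the middle locus and the order is r – c – d.
r–c: (82 + 5)/1579 = 0.0551; c–d: (262 + 5)/1579 = 0.1691.
Expected DCO frequency = 0.0551 × 0.1691 ≈ 0.00932; observed = 5/1579 ≈ 0.00317.
Coefficient of coincidence = 0.00317/0.00932 ≈ 0.34; interference = 1 − 0.34 = 0.66.

0.66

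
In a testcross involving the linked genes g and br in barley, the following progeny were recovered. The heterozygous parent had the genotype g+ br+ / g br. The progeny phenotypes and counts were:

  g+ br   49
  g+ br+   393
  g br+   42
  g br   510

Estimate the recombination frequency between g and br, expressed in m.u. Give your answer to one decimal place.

The recombinant classes are g+ br and g br+: 49 + 42 = 91.
Recombination frequency = 91/994 = 0.0915 ≈ 9.2%, i.e. 9.2 m.u.

9.2 m.u.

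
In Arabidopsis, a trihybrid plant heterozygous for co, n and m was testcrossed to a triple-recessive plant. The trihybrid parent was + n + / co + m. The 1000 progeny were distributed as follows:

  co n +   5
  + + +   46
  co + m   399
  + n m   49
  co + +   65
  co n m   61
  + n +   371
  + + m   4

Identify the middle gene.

co

The two rarest classes, co n + and + + m, are the double crossovers. Comparing them with the parentals, only the co allele has switched, so co is the middle locus and the order is m – co – n.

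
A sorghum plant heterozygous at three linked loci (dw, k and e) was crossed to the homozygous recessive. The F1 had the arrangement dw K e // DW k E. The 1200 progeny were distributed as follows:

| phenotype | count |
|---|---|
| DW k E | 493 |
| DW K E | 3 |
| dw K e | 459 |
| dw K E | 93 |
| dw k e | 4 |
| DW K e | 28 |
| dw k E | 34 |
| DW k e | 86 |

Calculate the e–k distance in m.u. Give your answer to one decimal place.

15.5 m.u.

The two rarest classes, dw k e and DW K E, are the double crossovers. Comparing them with the parentals, only the k allele has switched, so k is the middle locus and the order is e – k – dw.
Crossovers in the e–k interval produce the single-crossover classes dw K E and DW k e (93 + 86 = 179) plus the double crossovers (7).
RF(e–k) = (179 + 7) / 1200 = 186/1200 = 0.1550 → 15.5 m.u.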